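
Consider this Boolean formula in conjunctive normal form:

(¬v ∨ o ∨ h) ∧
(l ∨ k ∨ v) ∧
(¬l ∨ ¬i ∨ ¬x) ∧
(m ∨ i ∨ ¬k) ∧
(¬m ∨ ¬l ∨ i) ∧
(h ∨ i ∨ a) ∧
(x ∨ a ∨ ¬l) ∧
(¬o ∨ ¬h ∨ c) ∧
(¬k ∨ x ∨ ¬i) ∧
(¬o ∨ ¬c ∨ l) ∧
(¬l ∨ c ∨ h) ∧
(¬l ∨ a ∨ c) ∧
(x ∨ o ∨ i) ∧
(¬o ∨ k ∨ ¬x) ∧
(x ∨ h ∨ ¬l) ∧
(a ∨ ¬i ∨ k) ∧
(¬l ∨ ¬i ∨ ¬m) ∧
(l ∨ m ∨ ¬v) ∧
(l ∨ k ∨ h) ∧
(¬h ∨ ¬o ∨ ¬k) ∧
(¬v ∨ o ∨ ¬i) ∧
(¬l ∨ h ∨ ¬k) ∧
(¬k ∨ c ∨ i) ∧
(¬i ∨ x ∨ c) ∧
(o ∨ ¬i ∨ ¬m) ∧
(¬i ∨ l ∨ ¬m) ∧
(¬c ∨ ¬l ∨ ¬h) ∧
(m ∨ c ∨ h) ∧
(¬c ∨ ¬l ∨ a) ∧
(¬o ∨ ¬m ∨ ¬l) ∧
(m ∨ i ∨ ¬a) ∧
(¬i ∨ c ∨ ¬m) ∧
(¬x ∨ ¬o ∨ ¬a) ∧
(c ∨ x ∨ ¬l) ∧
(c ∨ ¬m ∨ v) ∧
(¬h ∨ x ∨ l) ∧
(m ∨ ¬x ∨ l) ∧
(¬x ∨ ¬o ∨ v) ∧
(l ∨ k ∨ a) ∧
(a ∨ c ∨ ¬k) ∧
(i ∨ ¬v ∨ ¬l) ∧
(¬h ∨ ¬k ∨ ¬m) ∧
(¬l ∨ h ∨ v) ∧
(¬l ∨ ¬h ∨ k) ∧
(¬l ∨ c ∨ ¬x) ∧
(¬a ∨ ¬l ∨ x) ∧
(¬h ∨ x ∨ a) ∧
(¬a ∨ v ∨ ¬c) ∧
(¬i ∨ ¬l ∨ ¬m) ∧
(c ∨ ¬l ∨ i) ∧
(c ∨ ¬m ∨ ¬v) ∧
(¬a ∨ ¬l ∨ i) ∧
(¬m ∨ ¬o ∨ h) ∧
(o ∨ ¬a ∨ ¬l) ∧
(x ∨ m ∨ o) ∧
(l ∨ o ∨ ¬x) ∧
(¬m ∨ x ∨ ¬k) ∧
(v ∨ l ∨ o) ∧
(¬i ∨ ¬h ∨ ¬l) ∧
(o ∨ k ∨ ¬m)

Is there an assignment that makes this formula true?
No

No, the formula is not satisfiable.

No assignment of truth values to the variables can make all 60 clauses true simultaneously.

The formula is UNSAT (unsatisfiable).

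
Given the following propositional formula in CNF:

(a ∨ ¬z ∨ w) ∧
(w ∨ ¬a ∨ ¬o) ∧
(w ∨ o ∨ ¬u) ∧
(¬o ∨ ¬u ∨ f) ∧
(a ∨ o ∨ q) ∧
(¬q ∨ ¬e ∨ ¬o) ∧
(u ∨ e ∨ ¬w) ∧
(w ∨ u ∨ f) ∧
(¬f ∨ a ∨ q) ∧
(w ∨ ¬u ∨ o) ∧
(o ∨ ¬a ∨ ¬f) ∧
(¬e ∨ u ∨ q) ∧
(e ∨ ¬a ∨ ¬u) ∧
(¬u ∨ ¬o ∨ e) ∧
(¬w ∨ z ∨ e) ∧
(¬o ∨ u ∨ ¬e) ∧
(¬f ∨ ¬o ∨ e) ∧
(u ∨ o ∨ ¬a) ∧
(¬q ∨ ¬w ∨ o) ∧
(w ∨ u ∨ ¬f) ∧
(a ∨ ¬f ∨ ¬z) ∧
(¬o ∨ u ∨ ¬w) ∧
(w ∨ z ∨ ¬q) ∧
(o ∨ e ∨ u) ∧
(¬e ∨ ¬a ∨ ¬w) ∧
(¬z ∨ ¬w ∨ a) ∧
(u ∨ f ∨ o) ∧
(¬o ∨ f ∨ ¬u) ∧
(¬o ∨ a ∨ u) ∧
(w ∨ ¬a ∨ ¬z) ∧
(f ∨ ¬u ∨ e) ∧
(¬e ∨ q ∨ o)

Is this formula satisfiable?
No

No, the formula is not satisfiable.

No assignment of truth values to the variables can make all 32 clauses true simultaneously.

The formula is UNSAT (unsatisfiable).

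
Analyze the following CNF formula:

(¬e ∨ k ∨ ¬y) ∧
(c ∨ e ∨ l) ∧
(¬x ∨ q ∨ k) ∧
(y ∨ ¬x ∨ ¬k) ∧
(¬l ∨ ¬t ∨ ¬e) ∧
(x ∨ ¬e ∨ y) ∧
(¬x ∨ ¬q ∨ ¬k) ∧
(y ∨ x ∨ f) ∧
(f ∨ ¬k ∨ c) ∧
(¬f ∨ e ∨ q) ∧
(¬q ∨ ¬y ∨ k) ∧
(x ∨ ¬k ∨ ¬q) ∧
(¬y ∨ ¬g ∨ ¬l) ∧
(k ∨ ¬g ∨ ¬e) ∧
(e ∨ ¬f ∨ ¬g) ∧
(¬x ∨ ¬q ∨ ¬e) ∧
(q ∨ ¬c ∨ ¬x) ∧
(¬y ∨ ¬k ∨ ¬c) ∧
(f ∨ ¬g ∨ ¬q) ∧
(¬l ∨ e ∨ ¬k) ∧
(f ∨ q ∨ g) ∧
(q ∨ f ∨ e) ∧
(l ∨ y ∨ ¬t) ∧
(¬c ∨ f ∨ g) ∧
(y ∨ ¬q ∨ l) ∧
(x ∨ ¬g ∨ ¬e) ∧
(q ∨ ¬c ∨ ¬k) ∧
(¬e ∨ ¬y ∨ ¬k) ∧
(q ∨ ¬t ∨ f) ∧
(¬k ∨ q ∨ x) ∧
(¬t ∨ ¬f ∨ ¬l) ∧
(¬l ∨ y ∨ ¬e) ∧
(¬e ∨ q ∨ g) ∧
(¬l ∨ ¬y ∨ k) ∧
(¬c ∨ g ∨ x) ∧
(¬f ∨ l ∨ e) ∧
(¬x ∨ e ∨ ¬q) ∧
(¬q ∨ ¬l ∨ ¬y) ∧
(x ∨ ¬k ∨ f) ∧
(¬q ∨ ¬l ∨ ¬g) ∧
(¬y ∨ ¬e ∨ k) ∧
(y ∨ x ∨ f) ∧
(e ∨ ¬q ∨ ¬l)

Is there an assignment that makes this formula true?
No

No, the formula is not satisfiable.

No assignment of truth values to the variables can make all 43 clauses true simultaneously.

The formula is UNSAT (unsatisfiable).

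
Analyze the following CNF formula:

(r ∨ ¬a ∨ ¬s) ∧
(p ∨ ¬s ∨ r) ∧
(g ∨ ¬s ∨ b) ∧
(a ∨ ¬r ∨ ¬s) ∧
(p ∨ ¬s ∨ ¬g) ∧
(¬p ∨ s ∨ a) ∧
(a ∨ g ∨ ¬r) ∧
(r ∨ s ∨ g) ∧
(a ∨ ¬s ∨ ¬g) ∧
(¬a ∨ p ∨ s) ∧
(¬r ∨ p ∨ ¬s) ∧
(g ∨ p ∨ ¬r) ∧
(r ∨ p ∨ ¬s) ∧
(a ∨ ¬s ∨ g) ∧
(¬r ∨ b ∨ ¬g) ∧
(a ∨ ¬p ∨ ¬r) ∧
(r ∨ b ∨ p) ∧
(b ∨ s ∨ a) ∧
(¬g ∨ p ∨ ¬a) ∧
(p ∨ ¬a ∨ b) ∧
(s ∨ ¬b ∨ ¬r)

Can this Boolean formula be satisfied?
Yes

Yes, the formula is satisfiable.

One satisfying assignment is: a=True, p=True, b=False, g=False, r=True, s=False

Verification: With this assignment, all 21 clauses evaluate to true.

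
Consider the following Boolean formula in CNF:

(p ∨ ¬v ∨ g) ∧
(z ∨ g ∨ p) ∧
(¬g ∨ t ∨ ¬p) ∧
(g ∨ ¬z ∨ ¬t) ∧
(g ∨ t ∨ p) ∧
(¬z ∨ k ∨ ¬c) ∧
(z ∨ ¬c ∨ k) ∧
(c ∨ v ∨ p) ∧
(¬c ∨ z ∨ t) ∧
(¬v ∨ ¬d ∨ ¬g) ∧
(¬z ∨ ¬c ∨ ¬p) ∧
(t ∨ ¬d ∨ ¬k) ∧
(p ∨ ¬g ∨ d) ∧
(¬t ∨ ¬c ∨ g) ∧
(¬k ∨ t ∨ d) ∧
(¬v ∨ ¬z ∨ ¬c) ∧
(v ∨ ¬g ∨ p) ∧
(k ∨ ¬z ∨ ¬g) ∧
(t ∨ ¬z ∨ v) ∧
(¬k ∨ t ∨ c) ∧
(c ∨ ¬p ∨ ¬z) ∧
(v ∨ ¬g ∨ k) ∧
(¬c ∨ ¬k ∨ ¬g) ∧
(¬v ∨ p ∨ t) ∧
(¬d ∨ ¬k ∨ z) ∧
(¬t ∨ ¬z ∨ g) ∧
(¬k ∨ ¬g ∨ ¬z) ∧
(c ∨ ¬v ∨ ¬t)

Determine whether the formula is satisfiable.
Yes

Yes, the formula is satisfiable.

One satisfying assignment is: c=False, g=False, k=False, p=True, d=False, t=False, v=False, z=False

Verification: With this assignment, all 28 clauses evaluate to true.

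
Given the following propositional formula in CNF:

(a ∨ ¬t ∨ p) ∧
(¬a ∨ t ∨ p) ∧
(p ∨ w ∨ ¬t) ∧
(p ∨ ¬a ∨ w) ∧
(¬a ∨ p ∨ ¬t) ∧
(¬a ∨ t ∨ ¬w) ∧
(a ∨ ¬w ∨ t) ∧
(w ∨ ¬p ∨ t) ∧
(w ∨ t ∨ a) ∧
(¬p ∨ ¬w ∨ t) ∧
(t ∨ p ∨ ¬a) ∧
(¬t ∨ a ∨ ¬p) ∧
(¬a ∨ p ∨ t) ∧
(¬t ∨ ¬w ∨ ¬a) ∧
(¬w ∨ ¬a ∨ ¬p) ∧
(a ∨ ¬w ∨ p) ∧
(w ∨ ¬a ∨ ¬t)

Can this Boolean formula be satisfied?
No

No, the formula is not satisfiable.

No assignment of truth values to the variables can make all 17 clauses true simultaneously.

The formula is UNSAT (unsatisfiable).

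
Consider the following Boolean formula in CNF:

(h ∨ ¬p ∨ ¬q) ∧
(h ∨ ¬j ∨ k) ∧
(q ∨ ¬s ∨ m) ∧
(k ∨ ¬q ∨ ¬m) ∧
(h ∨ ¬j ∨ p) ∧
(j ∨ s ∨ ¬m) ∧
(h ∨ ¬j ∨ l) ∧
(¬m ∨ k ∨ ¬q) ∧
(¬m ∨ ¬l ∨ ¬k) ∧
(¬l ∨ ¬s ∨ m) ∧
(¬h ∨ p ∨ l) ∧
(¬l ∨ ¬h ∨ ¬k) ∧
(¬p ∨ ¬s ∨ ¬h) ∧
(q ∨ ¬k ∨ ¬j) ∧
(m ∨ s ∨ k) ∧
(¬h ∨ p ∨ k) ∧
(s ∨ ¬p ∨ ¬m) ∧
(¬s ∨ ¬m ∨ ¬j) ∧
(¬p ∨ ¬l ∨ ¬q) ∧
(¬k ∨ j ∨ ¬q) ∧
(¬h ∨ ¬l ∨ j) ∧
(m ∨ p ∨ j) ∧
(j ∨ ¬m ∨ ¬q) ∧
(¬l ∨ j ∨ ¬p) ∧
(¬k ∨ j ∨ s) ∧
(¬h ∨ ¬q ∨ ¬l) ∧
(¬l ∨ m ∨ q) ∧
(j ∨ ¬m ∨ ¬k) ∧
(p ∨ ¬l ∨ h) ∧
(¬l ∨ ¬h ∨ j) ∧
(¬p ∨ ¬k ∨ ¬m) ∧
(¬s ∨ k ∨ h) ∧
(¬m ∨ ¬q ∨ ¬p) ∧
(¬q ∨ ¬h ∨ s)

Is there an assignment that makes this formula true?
No

No, the formula is not satisfiable.

No assignment of truth values to the variables can make all 34 clauses true simultaneously.

The formula is UNSAT (unsatisfiable).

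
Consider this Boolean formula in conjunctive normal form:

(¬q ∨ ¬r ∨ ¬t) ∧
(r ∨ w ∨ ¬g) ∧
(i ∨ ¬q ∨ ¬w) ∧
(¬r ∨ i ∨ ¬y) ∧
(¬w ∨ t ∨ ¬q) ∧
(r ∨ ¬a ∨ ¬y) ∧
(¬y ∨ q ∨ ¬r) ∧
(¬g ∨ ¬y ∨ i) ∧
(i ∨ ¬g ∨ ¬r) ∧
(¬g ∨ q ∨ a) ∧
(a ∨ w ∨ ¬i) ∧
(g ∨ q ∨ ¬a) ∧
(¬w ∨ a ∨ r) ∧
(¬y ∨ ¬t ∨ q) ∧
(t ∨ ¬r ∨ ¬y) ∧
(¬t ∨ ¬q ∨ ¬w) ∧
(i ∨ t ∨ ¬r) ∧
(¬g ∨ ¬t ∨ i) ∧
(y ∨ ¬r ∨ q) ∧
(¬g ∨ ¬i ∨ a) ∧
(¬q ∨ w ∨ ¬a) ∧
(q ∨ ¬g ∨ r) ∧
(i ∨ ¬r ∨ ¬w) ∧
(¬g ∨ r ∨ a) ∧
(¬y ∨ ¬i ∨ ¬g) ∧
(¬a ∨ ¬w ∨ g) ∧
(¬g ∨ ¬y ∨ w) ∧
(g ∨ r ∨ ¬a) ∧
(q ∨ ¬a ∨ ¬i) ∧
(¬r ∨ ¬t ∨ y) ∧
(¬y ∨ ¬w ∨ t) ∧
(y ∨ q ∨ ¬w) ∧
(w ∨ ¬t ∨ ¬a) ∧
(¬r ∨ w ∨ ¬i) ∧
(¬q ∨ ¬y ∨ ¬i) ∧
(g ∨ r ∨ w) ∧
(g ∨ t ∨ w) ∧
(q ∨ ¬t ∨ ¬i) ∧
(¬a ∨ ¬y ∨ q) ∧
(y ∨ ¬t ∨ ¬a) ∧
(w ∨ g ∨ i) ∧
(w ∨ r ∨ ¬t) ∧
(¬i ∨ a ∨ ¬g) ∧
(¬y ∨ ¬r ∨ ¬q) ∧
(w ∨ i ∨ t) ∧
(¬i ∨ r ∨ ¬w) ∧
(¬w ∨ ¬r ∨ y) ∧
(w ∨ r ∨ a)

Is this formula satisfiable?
No

No, the formula is not satisfiable.

No assignment of truth values to the variables can make all 48 clauses true simultaneously.

The formula is UNSAT (unsatisfiable).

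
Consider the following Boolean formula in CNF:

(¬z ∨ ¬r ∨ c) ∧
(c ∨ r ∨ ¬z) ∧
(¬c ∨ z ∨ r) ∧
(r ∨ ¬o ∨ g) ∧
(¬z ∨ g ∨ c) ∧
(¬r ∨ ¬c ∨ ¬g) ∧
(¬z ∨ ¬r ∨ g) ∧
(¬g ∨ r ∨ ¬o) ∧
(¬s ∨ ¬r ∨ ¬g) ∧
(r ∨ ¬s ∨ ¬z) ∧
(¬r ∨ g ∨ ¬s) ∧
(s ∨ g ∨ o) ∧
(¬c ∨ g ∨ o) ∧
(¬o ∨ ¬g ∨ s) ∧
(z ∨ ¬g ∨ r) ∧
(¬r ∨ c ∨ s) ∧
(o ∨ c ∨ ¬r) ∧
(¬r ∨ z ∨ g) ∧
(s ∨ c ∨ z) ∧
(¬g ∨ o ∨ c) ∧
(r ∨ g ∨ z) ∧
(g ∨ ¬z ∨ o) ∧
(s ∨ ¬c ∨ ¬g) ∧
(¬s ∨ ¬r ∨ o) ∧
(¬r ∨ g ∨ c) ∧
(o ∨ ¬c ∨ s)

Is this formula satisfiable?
No

No, the formula is not satisfiable.

No assignment of truth values to the variables can make all 26 clauses true simultaneously.

The formula is UNSAT (unsatisfiable).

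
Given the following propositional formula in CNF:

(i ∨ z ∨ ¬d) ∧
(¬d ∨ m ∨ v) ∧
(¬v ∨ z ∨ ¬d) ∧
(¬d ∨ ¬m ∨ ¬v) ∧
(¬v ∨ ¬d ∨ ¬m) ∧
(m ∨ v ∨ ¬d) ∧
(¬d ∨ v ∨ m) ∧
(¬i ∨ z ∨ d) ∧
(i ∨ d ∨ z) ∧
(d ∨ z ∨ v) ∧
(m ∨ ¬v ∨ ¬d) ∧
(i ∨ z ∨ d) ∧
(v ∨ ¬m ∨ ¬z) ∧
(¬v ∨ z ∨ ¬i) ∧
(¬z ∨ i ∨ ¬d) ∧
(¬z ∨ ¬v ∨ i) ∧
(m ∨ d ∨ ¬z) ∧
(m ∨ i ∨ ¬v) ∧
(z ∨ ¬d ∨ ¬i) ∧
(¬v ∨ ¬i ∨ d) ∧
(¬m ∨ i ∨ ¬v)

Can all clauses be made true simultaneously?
No

No, the formula is not satisfiable.

No assignment of truth values to the variables can make all 21 clauses true simultaneously.

The formula is UNSAT (unsatisfiable).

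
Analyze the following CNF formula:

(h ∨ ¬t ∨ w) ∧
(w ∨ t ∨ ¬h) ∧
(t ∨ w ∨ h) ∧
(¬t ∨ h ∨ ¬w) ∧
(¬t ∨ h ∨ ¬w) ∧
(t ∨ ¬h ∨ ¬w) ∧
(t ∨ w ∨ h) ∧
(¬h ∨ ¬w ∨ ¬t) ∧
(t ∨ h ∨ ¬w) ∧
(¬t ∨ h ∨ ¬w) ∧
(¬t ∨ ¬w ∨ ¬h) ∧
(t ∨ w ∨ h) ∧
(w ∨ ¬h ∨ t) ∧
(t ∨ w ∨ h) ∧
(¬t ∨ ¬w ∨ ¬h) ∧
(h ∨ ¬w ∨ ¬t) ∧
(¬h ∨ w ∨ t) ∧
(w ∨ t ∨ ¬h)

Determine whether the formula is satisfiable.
Yes

Yes, the formula is satisfiable.

One satisfying assignment is: h=True, w=False, t=True

Verification: With this assignment, all 18 clauses evaluate to true.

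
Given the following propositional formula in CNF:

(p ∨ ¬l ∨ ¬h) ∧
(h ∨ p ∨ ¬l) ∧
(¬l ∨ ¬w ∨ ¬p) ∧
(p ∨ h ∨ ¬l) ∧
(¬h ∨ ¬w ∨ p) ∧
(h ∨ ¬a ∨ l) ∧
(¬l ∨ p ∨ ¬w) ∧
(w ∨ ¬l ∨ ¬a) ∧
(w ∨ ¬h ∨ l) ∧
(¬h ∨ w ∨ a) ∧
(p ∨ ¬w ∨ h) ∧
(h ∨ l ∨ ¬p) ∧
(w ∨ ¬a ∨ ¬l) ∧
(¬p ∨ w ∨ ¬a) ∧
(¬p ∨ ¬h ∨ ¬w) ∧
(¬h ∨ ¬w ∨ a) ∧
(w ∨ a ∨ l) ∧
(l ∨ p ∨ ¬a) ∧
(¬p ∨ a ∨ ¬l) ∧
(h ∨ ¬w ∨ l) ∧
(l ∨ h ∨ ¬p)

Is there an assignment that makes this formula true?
No

No, the formula is not satisfiable.

No assignment of truth values to the variables can make all 21 clauses true simultaneously.

The formula is UNSAT (unsatisfiable).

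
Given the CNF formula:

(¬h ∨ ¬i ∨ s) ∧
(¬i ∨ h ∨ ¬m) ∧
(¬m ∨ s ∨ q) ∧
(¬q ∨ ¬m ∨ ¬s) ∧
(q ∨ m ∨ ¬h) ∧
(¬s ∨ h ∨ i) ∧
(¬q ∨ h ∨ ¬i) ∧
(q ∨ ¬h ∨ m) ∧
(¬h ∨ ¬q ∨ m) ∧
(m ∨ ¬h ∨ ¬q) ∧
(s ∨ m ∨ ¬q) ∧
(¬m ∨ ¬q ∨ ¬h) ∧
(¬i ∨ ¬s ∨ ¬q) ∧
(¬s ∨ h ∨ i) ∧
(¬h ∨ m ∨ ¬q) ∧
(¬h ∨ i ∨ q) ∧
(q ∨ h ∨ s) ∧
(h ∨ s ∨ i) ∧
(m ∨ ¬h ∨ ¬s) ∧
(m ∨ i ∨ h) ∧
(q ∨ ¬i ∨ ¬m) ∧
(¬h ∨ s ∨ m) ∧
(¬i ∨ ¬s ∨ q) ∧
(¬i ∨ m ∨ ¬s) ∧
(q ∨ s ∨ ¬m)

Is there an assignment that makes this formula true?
No

No, the formula is not satisfiable.

No assignment of truth values to the variables can make all 25 clauses true simultaneously.

The formula is UNSAT (unsatisfiable).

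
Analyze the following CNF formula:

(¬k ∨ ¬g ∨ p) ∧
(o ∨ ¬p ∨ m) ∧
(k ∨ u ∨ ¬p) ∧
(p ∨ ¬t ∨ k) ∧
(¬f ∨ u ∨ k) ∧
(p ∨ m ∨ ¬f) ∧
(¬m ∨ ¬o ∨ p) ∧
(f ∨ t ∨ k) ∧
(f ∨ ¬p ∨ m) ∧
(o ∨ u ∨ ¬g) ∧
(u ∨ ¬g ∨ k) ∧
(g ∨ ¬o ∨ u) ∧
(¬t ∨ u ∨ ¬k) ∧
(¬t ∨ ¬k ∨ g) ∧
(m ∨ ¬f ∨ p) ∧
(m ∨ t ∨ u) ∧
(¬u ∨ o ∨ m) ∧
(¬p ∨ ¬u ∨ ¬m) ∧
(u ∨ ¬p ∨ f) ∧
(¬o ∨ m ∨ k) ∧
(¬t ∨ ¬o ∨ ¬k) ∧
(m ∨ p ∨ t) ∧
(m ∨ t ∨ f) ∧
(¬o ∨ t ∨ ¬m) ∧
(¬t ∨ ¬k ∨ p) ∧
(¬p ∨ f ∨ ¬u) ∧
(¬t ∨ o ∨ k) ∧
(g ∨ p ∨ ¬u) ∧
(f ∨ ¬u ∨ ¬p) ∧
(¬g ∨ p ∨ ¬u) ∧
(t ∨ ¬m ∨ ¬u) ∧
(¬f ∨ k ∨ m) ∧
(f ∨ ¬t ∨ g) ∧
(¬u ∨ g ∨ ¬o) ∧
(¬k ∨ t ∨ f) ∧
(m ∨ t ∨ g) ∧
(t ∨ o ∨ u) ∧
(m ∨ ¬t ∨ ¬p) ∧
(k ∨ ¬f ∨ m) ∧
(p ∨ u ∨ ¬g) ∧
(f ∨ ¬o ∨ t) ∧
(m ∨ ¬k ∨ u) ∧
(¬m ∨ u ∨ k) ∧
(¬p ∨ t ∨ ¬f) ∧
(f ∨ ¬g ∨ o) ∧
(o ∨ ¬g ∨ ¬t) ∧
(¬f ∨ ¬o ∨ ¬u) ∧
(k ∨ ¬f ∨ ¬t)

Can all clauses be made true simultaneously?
No

No, the formula is not satisfiable.

No assignment of truth values to the variables can make all 48 clauses true simultaneously.

The formula is UNSAT (unsatisfiable).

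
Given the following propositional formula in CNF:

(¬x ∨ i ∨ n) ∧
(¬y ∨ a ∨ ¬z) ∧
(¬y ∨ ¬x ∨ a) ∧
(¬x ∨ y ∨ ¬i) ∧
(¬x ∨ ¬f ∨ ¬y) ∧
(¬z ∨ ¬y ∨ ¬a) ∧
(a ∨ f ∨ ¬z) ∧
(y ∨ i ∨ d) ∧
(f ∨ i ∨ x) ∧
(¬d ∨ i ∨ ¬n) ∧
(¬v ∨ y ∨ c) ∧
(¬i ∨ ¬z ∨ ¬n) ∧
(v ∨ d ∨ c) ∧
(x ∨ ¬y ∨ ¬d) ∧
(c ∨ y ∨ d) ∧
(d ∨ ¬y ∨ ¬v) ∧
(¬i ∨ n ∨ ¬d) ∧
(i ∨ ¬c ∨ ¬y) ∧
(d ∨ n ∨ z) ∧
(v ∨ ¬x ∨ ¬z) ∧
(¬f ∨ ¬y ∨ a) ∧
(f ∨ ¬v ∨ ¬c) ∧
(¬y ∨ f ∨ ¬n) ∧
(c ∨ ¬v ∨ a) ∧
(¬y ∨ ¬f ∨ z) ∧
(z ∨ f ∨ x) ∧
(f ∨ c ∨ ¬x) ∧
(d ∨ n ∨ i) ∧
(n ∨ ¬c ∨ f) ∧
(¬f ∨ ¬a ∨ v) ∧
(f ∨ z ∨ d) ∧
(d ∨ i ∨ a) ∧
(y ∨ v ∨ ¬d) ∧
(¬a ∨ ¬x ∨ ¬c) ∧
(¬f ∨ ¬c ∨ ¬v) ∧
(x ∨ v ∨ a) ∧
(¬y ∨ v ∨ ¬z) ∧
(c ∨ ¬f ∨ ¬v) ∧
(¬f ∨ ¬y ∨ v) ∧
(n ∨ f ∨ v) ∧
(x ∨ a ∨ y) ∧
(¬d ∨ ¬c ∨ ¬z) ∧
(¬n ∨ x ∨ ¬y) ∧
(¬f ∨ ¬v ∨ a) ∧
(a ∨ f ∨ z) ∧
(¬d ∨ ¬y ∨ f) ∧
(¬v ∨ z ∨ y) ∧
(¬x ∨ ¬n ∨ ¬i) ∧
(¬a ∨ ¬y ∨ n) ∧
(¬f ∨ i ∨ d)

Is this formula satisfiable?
No

No, the formula is not satisfiable.

No assignment of truth values to the variables can make all 50 clauses true simultaneously.

The formula is UNSAT (unsatisfiable).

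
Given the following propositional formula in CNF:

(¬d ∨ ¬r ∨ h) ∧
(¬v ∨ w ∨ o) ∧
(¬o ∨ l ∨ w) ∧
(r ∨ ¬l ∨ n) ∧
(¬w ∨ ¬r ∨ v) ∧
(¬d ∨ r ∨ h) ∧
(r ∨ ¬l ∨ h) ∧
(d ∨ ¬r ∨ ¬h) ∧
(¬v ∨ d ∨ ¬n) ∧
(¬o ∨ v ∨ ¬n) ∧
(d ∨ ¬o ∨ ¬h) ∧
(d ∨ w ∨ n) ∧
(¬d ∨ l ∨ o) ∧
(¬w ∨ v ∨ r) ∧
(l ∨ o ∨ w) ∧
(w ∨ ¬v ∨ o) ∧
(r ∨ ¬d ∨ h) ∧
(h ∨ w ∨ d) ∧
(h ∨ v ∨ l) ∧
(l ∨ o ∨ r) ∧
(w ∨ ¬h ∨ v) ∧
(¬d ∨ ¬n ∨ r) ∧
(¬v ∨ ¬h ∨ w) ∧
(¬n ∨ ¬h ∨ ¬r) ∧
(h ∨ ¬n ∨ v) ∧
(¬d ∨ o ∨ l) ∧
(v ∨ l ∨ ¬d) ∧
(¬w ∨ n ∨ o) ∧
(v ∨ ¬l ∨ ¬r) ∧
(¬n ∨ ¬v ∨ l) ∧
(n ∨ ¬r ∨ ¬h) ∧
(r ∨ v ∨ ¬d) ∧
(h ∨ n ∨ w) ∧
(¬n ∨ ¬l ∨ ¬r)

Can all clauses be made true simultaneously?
Yes

Yes, the formula is satisfiable.

One satisfying assignment is: h=True, r=False, w=True, n=False, o=True, d=True, v=True, l=False

Verification: With this assignment, all 34 clauses evaluate to true.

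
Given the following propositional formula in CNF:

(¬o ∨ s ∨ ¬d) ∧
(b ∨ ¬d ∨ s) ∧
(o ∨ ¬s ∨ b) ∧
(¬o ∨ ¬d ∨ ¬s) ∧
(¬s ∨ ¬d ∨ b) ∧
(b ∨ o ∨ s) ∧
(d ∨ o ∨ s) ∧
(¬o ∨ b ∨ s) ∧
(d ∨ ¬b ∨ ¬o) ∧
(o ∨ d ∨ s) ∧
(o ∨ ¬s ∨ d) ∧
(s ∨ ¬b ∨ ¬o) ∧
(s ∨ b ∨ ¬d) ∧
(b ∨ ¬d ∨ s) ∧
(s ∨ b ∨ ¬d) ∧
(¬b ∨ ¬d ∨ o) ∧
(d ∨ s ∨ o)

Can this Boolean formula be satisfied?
Yes

Yes, the formula is satisfiable.

One satisfying assignment is: o=True, s=True, d=False, b=False

Verification: With this assignment, all 17 clauses evaluate to true.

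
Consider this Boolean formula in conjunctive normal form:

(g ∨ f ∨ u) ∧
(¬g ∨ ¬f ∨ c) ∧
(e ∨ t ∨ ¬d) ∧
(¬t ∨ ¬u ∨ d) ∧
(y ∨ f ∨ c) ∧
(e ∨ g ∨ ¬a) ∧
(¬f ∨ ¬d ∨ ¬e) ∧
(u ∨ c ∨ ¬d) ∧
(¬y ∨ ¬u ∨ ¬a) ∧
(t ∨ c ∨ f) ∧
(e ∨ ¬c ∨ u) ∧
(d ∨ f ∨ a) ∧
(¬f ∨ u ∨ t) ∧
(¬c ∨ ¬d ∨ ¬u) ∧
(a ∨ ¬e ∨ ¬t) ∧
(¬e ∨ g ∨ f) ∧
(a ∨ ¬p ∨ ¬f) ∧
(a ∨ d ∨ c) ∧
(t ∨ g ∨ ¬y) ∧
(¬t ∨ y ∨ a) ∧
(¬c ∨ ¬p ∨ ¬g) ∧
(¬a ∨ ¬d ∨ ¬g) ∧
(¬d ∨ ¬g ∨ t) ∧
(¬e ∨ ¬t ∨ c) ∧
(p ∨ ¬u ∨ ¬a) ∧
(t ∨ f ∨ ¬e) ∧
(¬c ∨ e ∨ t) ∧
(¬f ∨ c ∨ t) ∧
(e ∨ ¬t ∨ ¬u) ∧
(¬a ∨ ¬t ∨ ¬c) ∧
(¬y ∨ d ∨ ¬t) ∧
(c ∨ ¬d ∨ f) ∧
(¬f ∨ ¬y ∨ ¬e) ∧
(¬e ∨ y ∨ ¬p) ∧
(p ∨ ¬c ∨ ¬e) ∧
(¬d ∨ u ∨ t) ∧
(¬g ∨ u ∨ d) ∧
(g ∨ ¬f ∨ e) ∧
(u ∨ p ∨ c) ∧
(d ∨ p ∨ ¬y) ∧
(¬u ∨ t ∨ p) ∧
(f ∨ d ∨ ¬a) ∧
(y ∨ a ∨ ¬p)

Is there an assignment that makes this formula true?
No

No, the formula is not satisfiable.

No assignment of truth values to the variables can make all 43 clauses true simultaneously.

The formula is UNSAT (unsatisfiable).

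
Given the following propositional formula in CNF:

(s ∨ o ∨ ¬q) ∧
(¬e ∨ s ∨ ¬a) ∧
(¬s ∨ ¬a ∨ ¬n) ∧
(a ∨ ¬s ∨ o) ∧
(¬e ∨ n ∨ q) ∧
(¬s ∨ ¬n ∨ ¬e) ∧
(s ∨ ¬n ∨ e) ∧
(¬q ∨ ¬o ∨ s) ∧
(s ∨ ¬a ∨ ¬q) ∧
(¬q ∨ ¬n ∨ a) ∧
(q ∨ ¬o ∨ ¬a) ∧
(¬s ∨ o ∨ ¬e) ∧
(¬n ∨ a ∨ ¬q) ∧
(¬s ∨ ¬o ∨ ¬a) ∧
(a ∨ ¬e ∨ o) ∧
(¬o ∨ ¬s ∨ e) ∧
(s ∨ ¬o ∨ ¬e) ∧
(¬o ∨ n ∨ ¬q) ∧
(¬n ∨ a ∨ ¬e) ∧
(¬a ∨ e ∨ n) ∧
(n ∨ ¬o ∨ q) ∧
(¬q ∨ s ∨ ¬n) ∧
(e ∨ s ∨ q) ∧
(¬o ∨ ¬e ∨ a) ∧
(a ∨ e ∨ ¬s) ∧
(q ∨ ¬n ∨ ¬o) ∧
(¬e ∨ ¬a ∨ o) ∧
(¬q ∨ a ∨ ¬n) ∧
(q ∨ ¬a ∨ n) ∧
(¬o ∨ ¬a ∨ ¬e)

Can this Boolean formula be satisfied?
No

No, the formula is not satisfiable.

No assignment of truth values to the variables can make all 30 clauses true simultaneously.

The formula is UNSAT (unsatisfiable).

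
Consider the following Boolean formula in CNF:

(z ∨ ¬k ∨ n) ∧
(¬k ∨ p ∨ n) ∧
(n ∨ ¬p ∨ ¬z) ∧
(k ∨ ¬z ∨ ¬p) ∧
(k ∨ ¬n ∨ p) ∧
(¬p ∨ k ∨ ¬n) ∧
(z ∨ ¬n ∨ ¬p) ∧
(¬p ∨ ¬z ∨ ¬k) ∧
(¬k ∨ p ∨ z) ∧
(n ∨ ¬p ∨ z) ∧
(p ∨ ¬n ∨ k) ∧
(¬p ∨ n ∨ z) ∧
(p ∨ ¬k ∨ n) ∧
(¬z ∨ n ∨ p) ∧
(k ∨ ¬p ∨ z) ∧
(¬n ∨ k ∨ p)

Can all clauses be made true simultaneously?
Yes

Yes, the formula is satisfiable.

One satisfying assignment is: p=False, k=False, z=False, n=False

Verification: With this assignment, all 16 clauses evaluate to true.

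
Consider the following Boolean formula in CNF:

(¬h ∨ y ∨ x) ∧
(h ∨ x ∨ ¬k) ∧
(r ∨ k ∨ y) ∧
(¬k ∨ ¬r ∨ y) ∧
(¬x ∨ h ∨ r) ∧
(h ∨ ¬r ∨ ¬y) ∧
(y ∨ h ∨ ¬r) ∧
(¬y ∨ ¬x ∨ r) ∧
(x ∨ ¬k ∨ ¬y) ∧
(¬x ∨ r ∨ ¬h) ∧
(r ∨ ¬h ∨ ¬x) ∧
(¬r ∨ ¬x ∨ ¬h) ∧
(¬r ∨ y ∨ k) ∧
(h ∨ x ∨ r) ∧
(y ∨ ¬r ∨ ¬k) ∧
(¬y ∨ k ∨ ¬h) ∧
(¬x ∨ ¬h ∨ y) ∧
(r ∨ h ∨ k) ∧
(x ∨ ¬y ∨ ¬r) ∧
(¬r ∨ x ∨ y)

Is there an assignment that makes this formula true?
No

No, the formula is not satisfiable.

No assignment of truth values to the variables can make all 20 clauses true simultaneously.

The formula is UNSAT (unsatisfiable).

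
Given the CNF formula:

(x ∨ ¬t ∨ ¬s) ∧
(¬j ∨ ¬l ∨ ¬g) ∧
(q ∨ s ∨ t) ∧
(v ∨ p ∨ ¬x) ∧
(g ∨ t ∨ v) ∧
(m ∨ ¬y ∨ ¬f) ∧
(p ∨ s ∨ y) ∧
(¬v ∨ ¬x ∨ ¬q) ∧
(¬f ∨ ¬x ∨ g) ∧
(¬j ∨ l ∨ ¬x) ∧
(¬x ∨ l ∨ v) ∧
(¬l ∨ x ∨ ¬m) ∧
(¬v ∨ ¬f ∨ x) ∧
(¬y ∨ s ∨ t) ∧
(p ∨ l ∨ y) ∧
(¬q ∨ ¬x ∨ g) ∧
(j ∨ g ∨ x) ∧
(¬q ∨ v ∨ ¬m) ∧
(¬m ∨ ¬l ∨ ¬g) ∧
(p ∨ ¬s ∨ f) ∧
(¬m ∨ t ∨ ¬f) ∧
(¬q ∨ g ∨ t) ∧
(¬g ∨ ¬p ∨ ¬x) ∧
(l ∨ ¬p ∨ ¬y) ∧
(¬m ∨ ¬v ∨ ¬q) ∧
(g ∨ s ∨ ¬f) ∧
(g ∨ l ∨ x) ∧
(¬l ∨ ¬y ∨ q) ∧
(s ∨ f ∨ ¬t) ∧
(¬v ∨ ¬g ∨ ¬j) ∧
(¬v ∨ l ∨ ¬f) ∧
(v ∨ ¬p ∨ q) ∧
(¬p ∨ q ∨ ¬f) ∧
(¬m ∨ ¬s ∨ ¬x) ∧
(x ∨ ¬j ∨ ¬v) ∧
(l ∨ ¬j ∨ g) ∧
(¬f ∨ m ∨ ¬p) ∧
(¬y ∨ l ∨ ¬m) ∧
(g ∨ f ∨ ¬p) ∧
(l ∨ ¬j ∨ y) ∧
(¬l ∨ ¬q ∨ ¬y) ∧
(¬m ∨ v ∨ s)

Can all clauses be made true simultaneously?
Yes

Yes, the formula is satisfiable.

One satisfying assignment is: f=False, s=True, j=False, m=False, g=True, q=True, v=False, x=False, l=False, p=True, t=False, y=False

Verification: With this assignment, all 42 clauses evaluate to true.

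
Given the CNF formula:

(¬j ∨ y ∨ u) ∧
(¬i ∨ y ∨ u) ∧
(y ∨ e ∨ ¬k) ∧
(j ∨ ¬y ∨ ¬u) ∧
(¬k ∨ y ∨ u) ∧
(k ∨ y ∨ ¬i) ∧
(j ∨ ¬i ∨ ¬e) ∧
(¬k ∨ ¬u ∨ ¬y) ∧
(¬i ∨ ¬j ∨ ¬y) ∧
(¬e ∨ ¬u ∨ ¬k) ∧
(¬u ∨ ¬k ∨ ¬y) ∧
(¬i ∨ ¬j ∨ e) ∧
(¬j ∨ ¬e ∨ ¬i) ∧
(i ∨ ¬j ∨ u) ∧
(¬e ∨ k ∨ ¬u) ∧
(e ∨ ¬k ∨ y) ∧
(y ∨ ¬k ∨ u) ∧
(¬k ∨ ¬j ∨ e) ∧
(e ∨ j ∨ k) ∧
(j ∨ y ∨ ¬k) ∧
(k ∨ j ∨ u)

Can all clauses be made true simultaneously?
Yes

Yes, the formula is satisfiable.

One satisfying assignment is: y=False, u=True, i=False, e=False, j=True, k=False

Verification: With this assignment, all 21 clauses evaluate to true.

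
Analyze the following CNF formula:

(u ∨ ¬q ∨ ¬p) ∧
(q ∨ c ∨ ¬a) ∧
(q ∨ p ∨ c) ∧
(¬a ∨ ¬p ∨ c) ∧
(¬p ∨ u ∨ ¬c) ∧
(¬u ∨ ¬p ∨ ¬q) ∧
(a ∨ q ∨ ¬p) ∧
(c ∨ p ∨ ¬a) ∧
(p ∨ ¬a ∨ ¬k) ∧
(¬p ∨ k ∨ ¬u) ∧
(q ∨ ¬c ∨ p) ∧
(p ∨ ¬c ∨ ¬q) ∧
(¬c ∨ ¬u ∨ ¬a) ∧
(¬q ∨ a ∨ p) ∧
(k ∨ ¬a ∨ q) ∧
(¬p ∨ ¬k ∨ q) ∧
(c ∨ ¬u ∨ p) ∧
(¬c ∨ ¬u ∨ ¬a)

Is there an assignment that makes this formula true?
No

No, the formula is not satisfiable.

No assignment of truth values to the variables can make all 18 clauses true simultaneously.

The formula is UNSAT (unsatisfiable).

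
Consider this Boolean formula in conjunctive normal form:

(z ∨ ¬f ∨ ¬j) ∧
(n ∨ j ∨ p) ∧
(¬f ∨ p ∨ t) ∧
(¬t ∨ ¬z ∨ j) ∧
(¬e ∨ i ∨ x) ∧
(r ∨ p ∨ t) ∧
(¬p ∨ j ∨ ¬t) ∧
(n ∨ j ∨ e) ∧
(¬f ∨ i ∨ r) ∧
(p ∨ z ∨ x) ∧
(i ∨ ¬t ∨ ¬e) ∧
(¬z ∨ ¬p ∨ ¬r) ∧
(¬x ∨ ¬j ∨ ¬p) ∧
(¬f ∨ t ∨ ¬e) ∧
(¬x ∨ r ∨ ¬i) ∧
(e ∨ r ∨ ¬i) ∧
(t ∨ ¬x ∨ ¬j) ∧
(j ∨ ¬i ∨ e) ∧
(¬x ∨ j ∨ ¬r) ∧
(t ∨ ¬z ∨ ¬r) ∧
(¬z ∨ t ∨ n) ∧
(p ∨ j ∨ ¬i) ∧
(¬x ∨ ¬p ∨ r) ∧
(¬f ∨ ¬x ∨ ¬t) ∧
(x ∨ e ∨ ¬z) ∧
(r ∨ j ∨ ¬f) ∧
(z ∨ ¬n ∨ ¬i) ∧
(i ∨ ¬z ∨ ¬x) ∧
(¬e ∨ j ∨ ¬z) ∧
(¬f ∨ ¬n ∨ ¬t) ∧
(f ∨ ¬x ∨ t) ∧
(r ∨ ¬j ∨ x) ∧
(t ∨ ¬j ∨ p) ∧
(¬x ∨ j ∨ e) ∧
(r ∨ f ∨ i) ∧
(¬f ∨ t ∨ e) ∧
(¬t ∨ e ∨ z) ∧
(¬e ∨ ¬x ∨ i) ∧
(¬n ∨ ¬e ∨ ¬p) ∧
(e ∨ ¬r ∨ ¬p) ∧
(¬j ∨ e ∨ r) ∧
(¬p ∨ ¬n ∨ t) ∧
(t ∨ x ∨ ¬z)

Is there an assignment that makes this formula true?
Yes

Yes, the formula is satisfiable.

One satisfying assignment is: r=True, f=False, j=True, n=False, e=False, p=False, x=True, t=True, i=True, z=True

Verification: With this assignment, all 43 clauses evaluate to true.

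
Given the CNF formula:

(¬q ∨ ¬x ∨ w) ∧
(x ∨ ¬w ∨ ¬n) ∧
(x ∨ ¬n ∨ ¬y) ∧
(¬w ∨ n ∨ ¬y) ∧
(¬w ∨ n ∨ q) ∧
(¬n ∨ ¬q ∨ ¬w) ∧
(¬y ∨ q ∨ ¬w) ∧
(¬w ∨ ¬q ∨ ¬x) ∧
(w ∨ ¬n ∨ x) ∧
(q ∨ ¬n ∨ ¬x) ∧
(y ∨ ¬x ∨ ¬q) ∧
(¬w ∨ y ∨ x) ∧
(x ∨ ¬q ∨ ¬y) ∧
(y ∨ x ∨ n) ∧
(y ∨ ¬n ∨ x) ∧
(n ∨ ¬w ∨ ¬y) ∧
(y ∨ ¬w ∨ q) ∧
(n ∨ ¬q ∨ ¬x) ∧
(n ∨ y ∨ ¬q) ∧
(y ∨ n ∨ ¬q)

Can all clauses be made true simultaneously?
Yes

Yes, the formula is satisfiable.

One satisfying assignment is: n=False, q=False, w=False, x=False, y=True

Verification: With this assignment, all 20 clauses evaluate to true.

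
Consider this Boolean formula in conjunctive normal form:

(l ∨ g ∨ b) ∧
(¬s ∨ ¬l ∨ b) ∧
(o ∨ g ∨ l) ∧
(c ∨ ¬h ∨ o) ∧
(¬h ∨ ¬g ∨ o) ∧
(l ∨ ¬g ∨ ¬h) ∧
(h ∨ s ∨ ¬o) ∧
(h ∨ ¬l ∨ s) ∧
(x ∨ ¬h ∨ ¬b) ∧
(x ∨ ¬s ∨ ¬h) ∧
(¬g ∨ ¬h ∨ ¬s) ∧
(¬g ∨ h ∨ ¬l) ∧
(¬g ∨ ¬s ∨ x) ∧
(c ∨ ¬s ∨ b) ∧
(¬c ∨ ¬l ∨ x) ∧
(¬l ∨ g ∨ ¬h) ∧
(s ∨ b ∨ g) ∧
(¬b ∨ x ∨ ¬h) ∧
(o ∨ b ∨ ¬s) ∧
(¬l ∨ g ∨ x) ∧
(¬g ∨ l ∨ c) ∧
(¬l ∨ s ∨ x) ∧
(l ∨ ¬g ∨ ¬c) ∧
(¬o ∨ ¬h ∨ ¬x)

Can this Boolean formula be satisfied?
Yes

Yes, the formula is satisfiable.

One satisfying assignment is: l=False, g=False, o=True, c=False, s=True, h=False, b=True, x=False

Verification: With this assignment, all 24 clauses evaluate to true.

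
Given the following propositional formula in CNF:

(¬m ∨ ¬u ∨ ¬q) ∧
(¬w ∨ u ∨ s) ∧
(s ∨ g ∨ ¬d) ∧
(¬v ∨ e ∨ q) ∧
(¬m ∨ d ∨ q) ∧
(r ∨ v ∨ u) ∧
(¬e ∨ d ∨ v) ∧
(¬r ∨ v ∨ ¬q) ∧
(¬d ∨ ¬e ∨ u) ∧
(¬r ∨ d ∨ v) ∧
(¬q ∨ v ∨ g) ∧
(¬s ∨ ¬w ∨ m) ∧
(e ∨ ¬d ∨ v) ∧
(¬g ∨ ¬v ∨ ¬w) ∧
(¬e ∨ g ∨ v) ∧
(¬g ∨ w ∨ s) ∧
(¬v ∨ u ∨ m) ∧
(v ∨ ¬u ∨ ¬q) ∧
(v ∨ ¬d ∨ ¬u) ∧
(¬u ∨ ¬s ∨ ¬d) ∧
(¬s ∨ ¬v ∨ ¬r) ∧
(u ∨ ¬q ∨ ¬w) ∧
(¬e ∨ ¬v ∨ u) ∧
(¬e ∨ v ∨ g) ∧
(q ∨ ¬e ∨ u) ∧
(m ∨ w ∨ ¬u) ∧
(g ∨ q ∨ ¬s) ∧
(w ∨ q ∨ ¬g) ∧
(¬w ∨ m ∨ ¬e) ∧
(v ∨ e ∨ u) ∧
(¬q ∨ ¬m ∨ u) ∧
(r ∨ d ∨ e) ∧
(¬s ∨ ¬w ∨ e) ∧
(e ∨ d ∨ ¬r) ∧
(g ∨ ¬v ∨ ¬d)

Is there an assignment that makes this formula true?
No

No, the formula is not satisfiable.

No assignment of truth values to the variables can make all 35 clauses true simultaneously.

The formula is UNSAT (unsatisfiable).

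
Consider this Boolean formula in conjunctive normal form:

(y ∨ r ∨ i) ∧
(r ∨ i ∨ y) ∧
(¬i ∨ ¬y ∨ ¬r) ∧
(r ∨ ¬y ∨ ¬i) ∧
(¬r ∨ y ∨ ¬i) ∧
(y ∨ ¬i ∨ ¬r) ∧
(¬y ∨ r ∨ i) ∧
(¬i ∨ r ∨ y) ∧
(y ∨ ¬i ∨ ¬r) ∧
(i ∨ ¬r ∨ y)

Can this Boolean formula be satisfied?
Yes

Yes, the formula is satisfiable.

One satisfying assignment is: r=True, i=False, y=True

Verification: With this assignment, all 10 clauses evaluate to true.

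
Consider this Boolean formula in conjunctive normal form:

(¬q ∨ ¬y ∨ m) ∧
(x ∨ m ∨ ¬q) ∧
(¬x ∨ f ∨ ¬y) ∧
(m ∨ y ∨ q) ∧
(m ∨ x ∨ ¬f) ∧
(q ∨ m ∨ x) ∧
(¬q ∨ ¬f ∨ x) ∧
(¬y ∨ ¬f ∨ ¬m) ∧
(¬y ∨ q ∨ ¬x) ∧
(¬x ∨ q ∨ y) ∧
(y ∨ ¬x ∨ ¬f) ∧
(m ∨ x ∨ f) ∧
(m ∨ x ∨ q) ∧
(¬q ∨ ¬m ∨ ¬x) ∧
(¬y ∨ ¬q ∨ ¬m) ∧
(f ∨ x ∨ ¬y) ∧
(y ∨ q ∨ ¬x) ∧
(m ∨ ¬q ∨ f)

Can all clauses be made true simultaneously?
Yes

Yes, the formula is satisfiable.

One satisfying assignment is: q=False, x=False, y=False, m=True, f=False

Verification: With this assignment, all 18 clauses evaluate to true.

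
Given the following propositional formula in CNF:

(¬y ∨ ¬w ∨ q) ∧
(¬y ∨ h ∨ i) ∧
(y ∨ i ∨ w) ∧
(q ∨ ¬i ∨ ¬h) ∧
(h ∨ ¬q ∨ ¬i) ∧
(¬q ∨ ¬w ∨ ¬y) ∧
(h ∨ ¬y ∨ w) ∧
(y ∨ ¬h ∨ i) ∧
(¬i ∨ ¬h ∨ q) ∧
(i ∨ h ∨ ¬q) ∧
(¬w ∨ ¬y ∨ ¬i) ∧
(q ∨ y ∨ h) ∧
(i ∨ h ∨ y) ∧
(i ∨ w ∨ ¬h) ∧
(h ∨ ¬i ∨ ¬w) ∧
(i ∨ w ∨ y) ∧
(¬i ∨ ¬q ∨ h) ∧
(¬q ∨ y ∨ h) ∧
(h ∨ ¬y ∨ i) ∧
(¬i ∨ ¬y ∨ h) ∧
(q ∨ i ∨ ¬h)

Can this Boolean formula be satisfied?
Yes

Yes, the formula is satisfiable.

One satisfying assignment is: q=True, y=False, w=False, h=True, i=True

Verification: With this assignment, all 21 clauses evaluate to true.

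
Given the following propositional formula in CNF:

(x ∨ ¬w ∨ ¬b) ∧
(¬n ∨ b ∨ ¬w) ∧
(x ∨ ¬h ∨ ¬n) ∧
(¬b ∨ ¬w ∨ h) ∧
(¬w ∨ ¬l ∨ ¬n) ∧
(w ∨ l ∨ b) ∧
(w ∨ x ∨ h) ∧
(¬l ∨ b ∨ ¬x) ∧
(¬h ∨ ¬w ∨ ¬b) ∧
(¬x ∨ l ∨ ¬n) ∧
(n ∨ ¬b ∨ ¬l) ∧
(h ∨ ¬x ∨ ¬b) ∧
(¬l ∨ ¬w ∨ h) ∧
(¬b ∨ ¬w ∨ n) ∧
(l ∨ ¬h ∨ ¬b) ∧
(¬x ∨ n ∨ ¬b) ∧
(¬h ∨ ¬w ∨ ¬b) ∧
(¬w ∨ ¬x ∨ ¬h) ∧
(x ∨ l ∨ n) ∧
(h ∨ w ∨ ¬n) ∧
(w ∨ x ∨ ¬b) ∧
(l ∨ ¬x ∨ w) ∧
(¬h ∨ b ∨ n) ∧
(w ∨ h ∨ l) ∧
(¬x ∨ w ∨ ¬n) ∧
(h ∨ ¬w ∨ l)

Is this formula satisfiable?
No

No, the formula is not satisfiable.

No assignment of truth values to the variables can make all 26 clauses true simultaneously.

The formula is UNSAT (unsatisfiable).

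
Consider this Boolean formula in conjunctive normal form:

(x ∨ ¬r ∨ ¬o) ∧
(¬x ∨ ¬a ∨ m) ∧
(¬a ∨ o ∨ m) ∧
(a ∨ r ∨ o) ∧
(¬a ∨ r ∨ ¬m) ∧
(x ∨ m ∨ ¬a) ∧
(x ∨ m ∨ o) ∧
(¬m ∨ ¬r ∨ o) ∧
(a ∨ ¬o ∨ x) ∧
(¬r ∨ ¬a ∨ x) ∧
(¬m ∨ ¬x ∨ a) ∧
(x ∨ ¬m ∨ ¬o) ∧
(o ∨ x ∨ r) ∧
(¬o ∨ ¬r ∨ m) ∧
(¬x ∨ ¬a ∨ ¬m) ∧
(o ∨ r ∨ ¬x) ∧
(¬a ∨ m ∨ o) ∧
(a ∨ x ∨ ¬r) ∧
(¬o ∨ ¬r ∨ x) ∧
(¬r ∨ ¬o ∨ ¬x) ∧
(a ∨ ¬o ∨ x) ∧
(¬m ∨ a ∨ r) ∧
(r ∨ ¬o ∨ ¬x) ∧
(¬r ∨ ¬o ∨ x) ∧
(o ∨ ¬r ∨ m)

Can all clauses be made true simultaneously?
No

No, the formula is not satisfiable.

No assignment of truth values to the variables can make all 25 clauses true simultaneously.

The formula is UNSAT (unsatisfiable).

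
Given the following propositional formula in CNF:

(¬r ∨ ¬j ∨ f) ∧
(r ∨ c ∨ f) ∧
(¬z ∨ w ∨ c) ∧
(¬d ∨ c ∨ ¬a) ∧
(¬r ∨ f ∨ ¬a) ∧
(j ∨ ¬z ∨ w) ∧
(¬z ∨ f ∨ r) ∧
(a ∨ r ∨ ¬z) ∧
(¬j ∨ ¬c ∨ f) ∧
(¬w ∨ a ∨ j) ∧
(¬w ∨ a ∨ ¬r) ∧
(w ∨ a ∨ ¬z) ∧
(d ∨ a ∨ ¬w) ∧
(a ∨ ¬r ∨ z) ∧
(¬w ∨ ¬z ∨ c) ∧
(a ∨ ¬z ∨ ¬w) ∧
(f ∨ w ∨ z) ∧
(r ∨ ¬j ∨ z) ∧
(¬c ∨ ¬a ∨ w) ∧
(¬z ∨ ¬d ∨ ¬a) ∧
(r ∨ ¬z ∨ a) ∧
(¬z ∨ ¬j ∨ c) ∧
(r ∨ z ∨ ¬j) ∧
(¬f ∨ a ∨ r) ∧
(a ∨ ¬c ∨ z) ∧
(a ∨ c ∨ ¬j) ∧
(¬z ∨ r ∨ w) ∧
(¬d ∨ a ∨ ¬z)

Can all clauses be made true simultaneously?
Yes

Yes, the formula is satisfiable.

One satisfying assignment is: c=False, z=False, f=True, d=False, a=True, w=False, j=False, r=False

Verification: With this assignment, all 28 clauses evaluate to true.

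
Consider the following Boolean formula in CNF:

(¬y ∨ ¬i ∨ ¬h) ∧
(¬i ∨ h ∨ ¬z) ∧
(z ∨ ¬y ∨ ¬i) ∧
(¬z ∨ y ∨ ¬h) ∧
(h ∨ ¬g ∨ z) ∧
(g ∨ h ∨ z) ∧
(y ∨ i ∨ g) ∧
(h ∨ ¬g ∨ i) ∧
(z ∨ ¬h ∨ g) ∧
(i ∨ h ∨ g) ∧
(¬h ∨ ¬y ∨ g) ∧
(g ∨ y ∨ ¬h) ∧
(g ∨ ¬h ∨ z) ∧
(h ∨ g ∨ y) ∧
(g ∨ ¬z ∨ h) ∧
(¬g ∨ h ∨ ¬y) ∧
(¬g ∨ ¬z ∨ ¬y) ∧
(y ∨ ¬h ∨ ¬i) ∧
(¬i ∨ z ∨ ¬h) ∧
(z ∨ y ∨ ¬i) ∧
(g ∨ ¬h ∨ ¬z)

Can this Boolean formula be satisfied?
Yes

Yes, the formula is satisfiable.

One satisfying assignment is: i=False, g=True, y=False, z=False, h=True

Verification: With this assignment, all 21 clauses evaluate to true.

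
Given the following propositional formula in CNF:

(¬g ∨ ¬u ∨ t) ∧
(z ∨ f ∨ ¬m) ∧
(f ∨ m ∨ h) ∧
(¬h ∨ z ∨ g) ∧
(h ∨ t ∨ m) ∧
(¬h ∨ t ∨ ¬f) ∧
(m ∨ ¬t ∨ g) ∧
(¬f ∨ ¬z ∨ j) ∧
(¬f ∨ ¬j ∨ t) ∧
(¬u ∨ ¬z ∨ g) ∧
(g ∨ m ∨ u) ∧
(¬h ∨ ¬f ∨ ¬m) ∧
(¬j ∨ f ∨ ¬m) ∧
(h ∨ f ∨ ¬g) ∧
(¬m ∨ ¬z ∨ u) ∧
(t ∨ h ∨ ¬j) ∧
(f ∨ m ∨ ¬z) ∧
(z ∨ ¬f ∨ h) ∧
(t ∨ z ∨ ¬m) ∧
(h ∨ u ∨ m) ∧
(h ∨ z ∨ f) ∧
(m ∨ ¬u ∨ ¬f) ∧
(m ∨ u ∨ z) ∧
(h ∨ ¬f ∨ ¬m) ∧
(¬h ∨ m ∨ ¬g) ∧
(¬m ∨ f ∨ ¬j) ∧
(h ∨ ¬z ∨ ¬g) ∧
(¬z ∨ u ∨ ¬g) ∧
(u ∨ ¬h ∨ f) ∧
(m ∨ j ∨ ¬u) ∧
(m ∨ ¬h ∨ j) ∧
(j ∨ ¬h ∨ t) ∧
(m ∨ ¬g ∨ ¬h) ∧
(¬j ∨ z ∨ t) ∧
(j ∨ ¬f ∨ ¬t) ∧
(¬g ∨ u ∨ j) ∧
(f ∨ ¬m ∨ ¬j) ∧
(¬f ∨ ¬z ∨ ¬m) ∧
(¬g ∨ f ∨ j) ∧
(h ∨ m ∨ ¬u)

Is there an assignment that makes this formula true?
No

No, the formula is not satisfiable.

No assignment of truth values to the variables can make all 40 clauses true simultaneously.

The formula is UNSAT (unsatisfiable).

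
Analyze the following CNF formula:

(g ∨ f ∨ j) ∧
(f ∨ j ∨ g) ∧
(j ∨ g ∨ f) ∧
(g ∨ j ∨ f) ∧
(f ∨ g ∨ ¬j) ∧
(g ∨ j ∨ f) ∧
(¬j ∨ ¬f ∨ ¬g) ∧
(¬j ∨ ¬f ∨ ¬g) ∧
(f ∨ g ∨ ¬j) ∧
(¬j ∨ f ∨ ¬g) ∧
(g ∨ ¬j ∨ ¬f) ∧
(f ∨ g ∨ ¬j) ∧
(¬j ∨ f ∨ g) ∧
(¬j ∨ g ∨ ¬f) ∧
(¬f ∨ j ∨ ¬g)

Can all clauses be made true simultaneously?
Yes

Yes, the formula is satisfiable.

One satisfying assignment is: f=True, j=False, g=False

Verification: With this assignment, all 15 clauses evaluate to true.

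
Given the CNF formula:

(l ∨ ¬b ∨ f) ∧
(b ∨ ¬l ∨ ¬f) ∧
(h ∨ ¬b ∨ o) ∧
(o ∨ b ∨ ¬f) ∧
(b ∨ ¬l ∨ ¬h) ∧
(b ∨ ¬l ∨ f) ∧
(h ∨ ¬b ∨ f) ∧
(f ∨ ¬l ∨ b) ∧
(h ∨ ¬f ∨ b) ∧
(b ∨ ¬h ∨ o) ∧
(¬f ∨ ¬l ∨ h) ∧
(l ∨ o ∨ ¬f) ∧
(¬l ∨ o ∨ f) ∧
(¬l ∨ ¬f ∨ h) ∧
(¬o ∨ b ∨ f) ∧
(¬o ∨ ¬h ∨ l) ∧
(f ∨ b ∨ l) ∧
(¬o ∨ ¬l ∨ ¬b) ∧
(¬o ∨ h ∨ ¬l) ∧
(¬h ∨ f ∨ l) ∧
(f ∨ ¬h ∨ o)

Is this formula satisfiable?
Yes

Yes, the formula is satisfiable.

One satisfying assignment is: f=True, l=True, b=True, h=True, o=False

Verification: With this assignment, all 21 clauses evaluate to true.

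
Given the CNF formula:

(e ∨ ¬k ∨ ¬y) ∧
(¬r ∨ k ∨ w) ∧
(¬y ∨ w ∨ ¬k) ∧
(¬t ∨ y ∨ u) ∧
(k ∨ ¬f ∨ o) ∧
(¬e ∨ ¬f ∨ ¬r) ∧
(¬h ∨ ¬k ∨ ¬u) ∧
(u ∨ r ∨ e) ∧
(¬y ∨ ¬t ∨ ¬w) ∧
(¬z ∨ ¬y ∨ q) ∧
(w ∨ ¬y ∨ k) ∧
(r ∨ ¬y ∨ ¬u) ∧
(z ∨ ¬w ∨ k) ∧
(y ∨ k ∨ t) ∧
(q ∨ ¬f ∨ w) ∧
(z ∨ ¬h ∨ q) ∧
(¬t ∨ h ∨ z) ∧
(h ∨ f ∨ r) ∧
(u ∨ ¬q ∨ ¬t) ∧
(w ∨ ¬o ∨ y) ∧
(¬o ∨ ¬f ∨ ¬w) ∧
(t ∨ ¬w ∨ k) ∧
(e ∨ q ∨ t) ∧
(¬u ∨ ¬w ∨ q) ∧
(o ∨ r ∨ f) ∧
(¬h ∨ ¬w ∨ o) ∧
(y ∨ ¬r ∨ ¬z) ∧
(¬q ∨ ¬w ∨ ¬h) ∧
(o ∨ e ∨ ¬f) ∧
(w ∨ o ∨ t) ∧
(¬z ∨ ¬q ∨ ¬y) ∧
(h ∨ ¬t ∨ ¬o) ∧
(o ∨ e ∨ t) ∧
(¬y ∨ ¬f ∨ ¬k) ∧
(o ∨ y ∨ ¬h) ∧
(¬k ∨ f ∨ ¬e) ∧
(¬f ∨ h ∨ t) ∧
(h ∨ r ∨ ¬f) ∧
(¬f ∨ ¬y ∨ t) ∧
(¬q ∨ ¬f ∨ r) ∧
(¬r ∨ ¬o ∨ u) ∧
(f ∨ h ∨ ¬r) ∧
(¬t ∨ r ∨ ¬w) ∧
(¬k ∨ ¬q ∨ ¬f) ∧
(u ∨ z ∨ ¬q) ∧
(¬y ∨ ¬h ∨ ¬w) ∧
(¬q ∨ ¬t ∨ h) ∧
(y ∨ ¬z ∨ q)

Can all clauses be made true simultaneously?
No

No, the formula is not satisfiable.

No assignment of truth values to the variables can make all 48 clauses true simultaneously.

The formula is UNSAT (unsatisfiable).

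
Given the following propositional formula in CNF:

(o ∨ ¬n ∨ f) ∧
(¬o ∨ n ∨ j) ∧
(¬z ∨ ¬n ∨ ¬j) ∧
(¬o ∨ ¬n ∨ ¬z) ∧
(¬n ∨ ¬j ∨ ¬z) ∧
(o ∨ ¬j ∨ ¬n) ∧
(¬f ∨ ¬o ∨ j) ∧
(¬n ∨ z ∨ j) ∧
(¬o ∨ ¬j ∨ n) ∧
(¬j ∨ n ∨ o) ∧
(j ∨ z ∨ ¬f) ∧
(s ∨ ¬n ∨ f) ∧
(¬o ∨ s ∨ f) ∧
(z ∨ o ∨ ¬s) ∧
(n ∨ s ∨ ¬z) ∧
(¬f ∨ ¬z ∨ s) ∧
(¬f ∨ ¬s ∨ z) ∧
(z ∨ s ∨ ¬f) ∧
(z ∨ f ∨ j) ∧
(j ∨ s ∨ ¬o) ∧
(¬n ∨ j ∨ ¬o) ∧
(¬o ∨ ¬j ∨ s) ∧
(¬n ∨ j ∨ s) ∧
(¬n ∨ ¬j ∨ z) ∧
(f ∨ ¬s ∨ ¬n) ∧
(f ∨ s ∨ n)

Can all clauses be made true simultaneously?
Yes

Yes, the formula is satisfiable.

One satisfying assignment is: f=True, j=False, o=False, n=False, z=True, s=True

Verification: With this assignment, all 26 clauses evaluate to true.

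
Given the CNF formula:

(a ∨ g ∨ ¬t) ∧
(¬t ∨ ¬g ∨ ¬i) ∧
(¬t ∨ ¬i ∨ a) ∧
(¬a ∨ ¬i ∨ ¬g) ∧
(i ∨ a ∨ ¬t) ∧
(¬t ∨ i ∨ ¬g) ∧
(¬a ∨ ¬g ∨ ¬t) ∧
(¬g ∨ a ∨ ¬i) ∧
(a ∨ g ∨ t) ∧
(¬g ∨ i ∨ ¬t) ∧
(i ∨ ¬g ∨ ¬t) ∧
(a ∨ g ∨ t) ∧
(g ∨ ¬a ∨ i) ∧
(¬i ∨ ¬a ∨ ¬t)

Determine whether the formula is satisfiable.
Yes

Yes, the formula is satisfiable.

One satisfying assignment is: i=False, g=True, t=False, a=False

Verification: With this assignment, all 14 clauses evaluate to true.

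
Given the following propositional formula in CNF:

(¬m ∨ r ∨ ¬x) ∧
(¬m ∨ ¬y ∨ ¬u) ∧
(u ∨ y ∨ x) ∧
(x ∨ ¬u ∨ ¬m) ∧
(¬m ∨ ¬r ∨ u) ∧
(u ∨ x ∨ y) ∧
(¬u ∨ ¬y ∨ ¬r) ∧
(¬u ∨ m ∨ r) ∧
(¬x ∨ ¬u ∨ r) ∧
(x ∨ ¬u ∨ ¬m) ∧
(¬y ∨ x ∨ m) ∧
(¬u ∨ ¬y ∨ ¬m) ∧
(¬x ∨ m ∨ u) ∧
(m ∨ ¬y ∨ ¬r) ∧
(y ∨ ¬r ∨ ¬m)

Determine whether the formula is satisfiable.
Yes

Yes, the formula is satisfiable.

One satisfying assignment is: u=True, x=False, r=True, m=False, y=False

Verification: With this assignment, all 15 clauses evaluate to true.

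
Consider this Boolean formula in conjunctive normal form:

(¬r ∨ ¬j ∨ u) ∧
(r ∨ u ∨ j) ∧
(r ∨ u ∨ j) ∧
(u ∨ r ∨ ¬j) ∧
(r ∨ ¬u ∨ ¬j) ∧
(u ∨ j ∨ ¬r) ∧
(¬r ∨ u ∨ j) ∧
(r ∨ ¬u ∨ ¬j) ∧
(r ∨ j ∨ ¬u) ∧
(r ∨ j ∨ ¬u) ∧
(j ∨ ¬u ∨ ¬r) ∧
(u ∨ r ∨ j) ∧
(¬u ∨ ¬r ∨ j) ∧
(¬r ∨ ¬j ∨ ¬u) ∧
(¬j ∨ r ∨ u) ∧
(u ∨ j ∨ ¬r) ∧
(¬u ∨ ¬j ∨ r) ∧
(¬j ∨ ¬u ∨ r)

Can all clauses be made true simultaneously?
No

No, the formula is not satisfiable.

No assignment of truth values to the variables can make all 18 clauses true simultaneously.

The formula is UNSAT (unsatisfiable).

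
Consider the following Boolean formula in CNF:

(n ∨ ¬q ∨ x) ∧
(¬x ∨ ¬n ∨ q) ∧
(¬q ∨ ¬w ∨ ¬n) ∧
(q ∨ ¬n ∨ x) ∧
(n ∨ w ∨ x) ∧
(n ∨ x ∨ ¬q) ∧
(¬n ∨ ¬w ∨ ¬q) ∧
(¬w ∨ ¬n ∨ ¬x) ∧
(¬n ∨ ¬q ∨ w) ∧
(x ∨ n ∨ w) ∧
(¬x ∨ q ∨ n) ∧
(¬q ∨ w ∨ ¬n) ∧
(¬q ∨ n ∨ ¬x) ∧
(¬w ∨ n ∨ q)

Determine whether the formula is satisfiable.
No

No, the formula is not satisfiable.

No assignment of truth values to the variables can make all 14 clauses true simultaneously.

The formula is UNSAT (unsatisfiable).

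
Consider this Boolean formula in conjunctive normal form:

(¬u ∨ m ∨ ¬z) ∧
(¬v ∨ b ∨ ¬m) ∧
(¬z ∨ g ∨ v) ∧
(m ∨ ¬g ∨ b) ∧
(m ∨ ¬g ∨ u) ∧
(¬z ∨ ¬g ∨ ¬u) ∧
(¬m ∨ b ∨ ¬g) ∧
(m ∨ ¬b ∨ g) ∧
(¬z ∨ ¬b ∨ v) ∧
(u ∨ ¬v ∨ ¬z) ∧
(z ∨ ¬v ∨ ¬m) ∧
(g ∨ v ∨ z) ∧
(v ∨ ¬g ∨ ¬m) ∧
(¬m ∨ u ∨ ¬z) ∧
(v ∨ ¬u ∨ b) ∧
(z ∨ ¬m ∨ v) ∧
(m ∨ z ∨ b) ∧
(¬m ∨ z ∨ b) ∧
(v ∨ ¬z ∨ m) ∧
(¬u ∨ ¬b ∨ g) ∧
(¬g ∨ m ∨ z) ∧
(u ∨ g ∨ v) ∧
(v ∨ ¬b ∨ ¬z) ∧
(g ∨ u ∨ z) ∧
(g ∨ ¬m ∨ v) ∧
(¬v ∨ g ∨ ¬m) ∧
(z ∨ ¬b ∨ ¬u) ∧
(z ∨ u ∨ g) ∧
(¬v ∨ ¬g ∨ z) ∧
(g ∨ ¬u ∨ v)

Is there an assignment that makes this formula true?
No

No, the formula is not satisfiable.

No assignment of truth values to the variables can make all 30 clauses true simultaneously.

The formula is UNSAT (unsatisfiable).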